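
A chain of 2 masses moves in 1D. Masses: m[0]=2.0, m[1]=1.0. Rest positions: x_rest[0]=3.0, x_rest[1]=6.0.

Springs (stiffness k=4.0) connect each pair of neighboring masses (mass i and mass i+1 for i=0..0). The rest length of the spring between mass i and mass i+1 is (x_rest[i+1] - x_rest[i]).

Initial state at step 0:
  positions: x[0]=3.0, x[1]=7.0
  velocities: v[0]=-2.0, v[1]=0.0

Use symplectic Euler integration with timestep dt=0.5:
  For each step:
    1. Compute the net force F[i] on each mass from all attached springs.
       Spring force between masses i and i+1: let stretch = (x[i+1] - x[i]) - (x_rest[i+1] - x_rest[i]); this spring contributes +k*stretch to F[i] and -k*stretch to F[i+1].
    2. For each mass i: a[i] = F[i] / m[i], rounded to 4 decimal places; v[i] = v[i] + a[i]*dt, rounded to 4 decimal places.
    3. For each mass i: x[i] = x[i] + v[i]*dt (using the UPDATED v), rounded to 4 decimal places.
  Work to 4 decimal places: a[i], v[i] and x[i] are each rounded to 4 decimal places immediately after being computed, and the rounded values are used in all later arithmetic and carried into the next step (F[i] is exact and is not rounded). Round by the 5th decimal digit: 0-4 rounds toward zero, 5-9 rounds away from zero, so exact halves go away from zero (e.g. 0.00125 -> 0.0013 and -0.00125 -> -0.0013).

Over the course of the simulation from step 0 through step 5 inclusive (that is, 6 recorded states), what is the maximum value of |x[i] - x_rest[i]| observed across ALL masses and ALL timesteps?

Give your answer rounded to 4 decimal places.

Step 0: x=[3.0000 7.0000] v=[-2.0000 0.0000]
Step 1: x=[2.5000 6.0000] v=[-1.0000 -2.0000]
Step 2: x=[2.2500 4.5000] v=[-0.5000 -3.0000]
Step 3: x=[1.6250 3.7500] v=[-1.2500 -1.5000]
Step 4: x=[0.5625 3.8750] v=[-2.1250 0.2500]
Step 5: x=[-0.3438 3.6875] v=[-1.8125 -0.3750]
Max displacement = 3.3438

Answer: 3.3438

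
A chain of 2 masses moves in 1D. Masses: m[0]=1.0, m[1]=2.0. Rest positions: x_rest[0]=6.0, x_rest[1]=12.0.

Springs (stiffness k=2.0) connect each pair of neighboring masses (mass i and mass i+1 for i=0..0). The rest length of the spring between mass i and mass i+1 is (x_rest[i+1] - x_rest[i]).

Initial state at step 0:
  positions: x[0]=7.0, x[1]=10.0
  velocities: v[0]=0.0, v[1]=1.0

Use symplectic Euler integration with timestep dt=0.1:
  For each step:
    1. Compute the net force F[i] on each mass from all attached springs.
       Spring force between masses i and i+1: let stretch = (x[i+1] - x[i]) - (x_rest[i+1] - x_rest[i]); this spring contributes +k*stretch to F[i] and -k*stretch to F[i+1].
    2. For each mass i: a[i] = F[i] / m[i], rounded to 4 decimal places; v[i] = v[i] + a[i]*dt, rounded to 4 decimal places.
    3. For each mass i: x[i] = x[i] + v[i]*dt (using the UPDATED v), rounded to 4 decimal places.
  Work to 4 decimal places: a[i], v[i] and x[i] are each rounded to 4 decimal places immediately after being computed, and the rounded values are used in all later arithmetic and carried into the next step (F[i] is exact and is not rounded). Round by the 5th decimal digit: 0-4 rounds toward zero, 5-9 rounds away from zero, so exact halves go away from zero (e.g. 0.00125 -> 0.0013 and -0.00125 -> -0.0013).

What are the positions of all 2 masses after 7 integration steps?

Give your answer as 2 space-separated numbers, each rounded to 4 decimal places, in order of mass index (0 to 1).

Step 0: x=[7.0000 10.0000] v=[0.0000 1.0000]
Step 1: x=[6.9400 10.1300] v=[-0.6000 1.3000]
Step 2: x=[6.8238 10.2881] v=[-1.1620 1.5810]
Step 3: x=[6.6569 10.4716] v=[-1.6691 1.8346]
Step 4: x=[6.4463 10.6769] v=[-2.1062 2.0531]
Step 5: x=[6.2003 10.8999] v=[-2.4601 2.2300]
Step 6: x=[5.9283 11.1359] v=[-2.7202 2.3600]
Step 7: x=[5.6404 11.3798] v=[-2.8787 2.4392]

Answer: 5.6404 11.3798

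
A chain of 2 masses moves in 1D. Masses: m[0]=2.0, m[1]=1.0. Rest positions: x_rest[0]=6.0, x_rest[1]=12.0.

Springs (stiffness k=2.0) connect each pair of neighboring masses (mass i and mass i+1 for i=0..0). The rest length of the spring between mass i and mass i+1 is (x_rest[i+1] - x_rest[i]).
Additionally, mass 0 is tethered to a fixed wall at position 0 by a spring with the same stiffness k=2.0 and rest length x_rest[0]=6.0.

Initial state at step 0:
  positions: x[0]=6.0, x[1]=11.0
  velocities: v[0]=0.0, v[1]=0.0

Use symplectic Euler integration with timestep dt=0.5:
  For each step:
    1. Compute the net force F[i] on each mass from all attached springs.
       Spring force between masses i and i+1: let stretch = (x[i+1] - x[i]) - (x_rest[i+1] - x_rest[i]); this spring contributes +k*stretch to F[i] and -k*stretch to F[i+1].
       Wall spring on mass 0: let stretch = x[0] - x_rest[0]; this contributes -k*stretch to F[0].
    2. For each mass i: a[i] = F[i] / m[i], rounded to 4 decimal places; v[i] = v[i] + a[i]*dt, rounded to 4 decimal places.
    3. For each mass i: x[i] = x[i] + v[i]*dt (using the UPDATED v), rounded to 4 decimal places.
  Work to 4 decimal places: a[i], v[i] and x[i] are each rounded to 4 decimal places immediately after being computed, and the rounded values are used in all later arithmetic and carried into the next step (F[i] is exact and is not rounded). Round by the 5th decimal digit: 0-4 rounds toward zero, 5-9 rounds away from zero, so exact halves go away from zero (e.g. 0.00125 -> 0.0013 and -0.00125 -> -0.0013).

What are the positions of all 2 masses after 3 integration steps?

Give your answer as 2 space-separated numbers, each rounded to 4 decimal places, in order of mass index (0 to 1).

Answer: 5.5313 12.4375

Derivation:
Step 0: x=[6.0000 11.0000] v=[0.0000 0.0000]
Step 1: x=[5.7500 11.5000] v=[-0.5000 1.0000]
Step 2: x=[5.5000 12.1250] v=[-0.5000 1.2500]
Step 3: x=[5.5313 12.4375] v=[0.0625 0.6250]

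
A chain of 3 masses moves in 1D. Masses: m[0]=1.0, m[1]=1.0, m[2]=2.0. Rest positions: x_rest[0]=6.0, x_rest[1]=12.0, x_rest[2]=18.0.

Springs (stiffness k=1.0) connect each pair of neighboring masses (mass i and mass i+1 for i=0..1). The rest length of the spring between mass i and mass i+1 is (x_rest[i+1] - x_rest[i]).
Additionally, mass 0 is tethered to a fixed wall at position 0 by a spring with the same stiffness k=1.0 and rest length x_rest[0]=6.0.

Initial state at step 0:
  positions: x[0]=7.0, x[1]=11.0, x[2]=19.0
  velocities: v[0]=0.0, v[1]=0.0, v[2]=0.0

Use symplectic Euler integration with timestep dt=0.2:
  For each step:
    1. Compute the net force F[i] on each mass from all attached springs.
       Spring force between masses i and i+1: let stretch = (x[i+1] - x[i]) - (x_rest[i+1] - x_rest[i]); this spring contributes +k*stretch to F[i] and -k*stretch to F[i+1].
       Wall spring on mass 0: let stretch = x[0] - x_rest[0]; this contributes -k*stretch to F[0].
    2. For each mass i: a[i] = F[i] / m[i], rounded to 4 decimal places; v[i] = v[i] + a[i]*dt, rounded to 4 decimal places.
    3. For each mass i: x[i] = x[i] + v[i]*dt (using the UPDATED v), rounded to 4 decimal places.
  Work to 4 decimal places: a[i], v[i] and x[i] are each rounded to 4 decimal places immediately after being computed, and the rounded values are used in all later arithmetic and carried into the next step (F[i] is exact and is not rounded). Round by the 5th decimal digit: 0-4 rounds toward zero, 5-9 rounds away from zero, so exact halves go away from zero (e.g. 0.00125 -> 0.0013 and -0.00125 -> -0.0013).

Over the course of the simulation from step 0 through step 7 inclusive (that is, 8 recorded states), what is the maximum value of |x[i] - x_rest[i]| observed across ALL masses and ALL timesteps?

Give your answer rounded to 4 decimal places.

Step 0: x=[7.0000 11.0000 19.0000] v=[0.0000 0.0000 0.0000]
Step 1: x=[6.8800 11.1600 18.9600] v=[-0.6000 0.8000 -0.2000]
Step 2: x=[6.6560 11.4608 18.8840] v=[-1.1200 1.5040 -0.3800]
Step 3: x=[6.3580 11.8663 18.7795] v=[-1.4902 2.0277 -0.5223]
Step 4: x=[6.0260 12.3280 18.6568] v=[-1.6601 2.3087 -0.6136]
Step 5: x=[5.7050 12.7908 18.5275] v=[-1.6049 2.3141 -0.6465]
Step 6: x=[5.4393 13.1997 18.4035] v=[-1.3287 2.0443 -0.6202]
Step 7: x=[5.2664 13.5063 18.2954] v=[-0.8645 1.5330 -0.5406]
Max displacement = 1.5063

Answer: 1.5063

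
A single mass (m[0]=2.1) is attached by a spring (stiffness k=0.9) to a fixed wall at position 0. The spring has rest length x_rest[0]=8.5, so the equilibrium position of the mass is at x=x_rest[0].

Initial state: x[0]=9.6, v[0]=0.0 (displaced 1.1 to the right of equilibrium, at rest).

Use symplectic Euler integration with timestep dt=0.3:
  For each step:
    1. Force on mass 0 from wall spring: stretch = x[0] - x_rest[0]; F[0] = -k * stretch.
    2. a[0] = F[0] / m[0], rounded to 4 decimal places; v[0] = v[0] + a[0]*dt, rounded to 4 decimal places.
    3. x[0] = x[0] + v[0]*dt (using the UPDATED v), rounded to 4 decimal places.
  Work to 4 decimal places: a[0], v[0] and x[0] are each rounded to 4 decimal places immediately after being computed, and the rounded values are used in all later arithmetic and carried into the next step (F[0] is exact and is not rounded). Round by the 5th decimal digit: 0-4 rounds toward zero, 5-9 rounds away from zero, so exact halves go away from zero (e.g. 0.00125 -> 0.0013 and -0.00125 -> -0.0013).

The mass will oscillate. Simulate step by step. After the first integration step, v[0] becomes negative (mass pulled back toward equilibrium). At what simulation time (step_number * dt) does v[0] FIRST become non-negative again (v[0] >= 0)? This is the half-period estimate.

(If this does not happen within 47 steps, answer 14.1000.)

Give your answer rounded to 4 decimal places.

Answer: 4.8000

Derivation:
Step 0: x=[9.6000] v=[0.0000]
Step 1: x=[9.5576] v=[-0.1414]
Step 2: x=[9.4744] v=[-0.2774]
Step 3: x=[9.3536] v=[-0.4027]
Step 4: x=[9.1999] v=[-0.5124]
Step 5: x=[9.0192] v=[-0.6024]
Step 6: x=[8.8184] v=[-0.6692]
Step 7: x=[8.6053] v=[-0.7102]
Step 8: x=[8.3882] v=[-0.7237]
Step 9: x=[8.1754] v=[-0.7093]
Step 10: x=[7.9751] v=[-0.6676]
Step 11: x=[7.7951] v=[-0.6001]
Step 12: x=[7.6423] v=[-0.5095]
Step 13: x=[7.5225] v=[-0.3992]
Step 14: x=[7.4405] v=[-0.2735]
Step 15: x=[7.3993] v=[-0.1373]
Step 16: x=[7.4006] v=[0.0042]
First v>=0 after going negative at step 16, time=4.8000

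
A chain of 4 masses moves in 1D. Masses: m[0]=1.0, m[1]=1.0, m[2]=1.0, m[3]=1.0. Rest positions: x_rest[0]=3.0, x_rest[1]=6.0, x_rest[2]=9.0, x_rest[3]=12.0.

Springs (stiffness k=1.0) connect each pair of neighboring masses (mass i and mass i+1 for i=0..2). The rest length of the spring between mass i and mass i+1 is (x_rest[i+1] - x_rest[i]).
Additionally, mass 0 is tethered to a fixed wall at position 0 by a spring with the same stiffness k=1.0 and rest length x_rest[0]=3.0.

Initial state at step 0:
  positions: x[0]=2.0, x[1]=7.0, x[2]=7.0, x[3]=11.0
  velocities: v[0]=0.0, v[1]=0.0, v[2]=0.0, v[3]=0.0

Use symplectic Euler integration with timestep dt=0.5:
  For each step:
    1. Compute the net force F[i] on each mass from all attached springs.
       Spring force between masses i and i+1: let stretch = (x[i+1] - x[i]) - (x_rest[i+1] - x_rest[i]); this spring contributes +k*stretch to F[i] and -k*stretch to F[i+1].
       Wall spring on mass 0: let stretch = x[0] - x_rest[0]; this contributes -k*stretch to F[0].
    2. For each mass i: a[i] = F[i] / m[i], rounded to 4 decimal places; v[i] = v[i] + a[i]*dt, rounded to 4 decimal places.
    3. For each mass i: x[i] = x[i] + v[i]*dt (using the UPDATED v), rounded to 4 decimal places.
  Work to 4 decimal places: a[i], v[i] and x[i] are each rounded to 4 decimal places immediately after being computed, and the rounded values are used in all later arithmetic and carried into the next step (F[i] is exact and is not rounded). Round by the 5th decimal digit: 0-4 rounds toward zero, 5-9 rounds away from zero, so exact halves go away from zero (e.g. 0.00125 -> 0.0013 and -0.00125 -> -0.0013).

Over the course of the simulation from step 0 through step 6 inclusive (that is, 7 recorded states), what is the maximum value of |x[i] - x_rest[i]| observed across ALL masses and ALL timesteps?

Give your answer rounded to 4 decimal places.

Answer: 2.1094

Derivation:
Step 0: x=[2.0000 7.0000 7.0000 11.0000] v=[0.0000 0.0000 0.0000 0.0000]
Step 1: x=[2.7500 5.7500 8.0000 10.7500] v=[1.5000 -2.5000 2.0000 -0.5000]
Step 2: x=[3.5625 4.3125 9.1250 10.5625] v=[1.6250 -2.8750 2.2500 -0.3750]
Step 3: x=[3.6719 3.8906 9.4063 10.7657] v=[0.2188 -0.8438 0.5625 0.4063]
Step 4: x=[2.9180 4.7930 8.6485 11.3790] v=[-1.5078 1.8047 -1.5157 1.2266]
Step 5: x=[1.9034 6.1905 7.6094 12.0597] v=[-2.0293 2.7950 -2.0782 1.3614]
Step 6: x=[1.4847 6.8710 7.3282 12.3779] v=[-0.8375 1.3609 -0.5625 0.6363]
Max displacement = 2.1094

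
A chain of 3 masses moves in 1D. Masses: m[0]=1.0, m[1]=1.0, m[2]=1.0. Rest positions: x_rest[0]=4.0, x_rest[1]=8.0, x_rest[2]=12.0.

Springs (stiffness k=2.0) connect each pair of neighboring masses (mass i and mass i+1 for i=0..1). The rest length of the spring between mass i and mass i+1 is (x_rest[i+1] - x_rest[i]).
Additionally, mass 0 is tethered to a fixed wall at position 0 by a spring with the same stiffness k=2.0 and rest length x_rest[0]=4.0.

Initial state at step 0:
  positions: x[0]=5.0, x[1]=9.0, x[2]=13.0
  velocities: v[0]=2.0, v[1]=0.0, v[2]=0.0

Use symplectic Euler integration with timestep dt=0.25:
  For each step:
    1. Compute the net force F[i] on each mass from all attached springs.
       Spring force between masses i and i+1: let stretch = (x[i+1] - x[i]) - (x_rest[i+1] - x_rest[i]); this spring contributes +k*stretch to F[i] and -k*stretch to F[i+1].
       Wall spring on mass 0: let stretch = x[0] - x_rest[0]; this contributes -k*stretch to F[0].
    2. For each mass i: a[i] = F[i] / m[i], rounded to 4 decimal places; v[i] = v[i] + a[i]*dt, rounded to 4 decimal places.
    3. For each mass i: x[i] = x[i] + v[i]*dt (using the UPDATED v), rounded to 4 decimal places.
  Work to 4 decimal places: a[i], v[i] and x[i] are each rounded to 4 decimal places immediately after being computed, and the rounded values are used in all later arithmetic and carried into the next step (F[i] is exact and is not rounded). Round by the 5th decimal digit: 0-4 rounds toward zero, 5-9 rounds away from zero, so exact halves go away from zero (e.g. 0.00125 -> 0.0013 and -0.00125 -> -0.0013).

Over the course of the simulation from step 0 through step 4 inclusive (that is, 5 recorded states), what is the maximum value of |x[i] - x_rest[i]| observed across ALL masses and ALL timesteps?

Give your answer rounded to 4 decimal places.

Step 0: x=[5.0000 9.0000 13.0000] v=[2.0000 0.0000 0.0000]
Step 1: x=[5.3750 9.0000 13.0000] v=[1.5000 0.0000 0.0000]
Step 2: x=[5.5313 9.0469 13.0000] v=[0.6250 0.1875 0.0000]
Step 3: x=[5.4356 9.1485 13.0059] v=[-0.3829 0.4063 0.0235]
Step 4: x=[5.1245 9.2682 13.0296] v=[-1.2443 0.4786 0.0948]
Max displacement = 1.5313

Answer: 1.5313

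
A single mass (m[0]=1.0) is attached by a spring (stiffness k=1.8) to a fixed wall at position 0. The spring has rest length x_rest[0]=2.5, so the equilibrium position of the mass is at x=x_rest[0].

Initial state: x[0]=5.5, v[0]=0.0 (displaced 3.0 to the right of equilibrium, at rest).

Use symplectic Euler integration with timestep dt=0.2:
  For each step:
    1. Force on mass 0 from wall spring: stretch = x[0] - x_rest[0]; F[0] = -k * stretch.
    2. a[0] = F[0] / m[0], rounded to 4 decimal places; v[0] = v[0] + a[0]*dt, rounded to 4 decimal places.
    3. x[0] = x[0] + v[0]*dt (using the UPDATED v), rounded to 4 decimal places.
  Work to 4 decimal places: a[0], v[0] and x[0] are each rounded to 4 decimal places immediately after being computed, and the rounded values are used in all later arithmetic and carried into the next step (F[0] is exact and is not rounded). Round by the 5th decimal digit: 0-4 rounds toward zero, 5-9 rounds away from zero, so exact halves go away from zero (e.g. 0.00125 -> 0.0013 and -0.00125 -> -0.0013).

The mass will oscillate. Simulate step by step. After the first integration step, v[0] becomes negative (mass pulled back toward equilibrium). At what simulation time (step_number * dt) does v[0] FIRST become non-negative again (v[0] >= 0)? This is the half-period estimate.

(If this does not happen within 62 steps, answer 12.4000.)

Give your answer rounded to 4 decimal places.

Step 0: x=[5.5000] v=[0.0000]
Step 1: x=[5.2840] v=[-1.0800]
Step 2: x=[4.8676] v=[-2.0822]
Step 3: x=[4.2807] v=[-2.9345]
Step 4: x=[3.5656] v=[-3.5756]
Step 5: x=[2.7738] v=[-3.9592]
Step 6: x=[1.9622] v=[-4.0578]
Step 7: x=[1.1894] v=[-3.8642]
Step 8: x=[0.5109] v=[-3.3924]
Step 9: x=[-0.0244] v=[-2.6763]
Step 10: x=[-0.3779] v=[-1.7675]
Step 11: x=[-0.5242] v=[-0.7315]
Step 12: x=[-0.4528] v=[0.3572]
First v>=0 after going negative at step 12, time=2.4000

Answer: 2.4000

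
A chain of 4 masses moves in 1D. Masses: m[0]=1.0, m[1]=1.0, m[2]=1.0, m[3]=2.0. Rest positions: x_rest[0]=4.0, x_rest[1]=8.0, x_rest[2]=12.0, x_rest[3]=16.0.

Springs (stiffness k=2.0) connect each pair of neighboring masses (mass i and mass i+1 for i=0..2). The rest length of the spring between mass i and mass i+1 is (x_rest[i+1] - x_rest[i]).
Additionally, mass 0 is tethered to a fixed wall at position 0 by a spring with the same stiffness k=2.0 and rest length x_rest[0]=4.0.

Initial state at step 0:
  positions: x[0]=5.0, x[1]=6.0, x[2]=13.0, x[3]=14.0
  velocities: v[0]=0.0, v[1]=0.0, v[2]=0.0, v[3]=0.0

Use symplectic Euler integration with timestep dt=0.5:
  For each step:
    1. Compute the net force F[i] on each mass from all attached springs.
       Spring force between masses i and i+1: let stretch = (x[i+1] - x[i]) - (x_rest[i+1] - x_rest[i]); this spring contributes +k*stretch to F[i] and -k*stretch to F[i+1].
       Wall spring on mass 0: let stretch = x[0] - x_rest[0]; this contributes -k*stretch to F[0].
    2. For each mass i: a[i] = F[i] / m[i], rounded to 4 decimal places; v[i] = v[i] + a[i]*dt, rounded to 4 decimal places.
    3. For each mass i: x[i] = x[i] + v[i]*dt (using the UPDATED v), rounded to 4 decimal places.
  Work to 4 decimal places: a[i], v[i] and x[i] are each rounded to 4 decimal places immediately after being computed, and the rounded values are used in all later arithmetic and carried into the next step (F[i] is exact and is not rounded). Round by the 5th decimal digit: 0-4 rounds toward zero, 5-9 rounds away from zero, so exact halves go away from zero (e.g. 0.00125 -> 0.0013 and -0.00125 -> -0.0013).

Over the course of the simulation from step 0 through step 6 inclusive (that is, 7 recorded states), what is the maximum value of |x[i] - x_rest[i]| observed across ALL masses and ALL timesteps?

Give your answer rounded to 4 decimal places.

Answer: 3.5468

Derivation:
Step 0: x=[5.0000 6.0000 13.0000 14.0000] v=[0.0000 0.0000 0.0000 0.0000]
Step 1: x=[3.0000 9.0000 10.0000 14.7500] v=[-4.0000 6.0000 -6.0000 1.5000]
Step 2: x=[2.5000 9.5000 8.8750 15.3125] v=[-1.0000 1.0000 -2.2500 1.1250]
Step 3: x=[4.2500 6.1875 11.2813 15.2656] v=[3.5000 -6.6250 4.8125 -0.0938]
Step 4: x=[4.8438 4.4532 13.1328 15.2226] v=[1.1875 -3.4687 3.7030 -0.0860]
Step 5: x=[2.8204 7.2540 11.6894 15.6572] v=[-4.0469 5.6015 -2.8868 0.8691]
Step 6: x=[1.6036 10.0557 10.0122 16.0998] v=[-2.4337 5.6033 -3.3544 0.8852]
Max displacement = 3.5468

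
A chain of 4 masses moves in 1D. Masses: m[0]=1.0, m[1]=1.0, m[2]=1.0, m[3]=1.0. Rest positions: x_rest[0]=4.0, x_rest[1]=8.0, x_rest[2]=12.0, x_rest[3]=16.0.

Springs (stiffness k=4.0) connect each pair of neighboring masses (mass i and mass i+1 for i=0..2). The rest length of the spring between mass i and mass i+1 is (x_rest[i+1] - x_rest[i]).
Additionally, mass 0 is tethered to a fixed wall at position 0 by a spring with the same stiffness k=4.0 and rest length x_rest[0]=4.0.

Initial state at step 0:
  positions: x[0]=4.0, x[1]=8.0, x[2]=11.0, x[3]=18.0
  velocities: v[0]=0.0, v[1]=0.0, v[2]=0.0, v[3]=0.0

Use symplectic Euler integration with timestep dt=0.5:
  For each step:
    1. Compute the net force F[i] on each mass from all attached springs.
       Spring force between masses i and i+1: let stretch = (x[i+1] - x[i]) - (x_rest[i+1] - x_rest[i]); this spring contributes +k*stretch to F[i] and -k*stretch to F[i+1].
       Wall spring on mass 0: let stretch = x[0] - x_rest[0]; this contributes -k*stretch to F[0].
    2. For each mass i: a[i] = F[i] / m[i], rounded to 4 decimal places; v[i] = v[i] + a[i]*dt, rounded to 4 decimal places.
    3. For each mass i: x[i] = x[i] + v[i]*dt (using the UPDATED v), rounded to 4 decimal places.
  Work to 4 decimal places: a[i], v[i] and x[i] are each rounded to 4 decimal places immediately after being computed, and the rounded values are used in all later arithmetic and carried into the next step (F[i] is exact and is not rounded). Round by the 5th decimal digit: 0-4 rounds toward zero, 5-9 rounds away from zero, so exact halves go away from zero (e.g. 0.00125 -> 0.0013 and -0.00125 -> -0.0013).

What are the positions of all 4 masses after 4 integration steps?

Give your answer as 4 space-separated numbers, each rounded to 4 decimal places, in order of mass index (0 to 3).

Answer: 4.0000 8.0000 12.0000 16.0000

Derivation:
Step 0: x=[4.0000 8.0000 11.0000 18.0000] v=[0.0000 0.0000 0.0000 0.0000]
Step 1: x=[4.0000 7.0000 15.0000 15.0000] v=[0.0000 -2.0000 8.0000 -6.0000]
Step 2: x=[3.0000 11.0000 11.0000 16.0000] v=[-2.0000 8.0000 -8.0000 2.0000]
Step 3: x=[7.0000 7.0000 12.0000 16.0000] v=[8.0000 -8.0000 2.0000 0.0000]
Step 4: x=[4.0000 8.0000 12.0000 16.0000] v=[-6.0000 2.0000 0.0000 0.0000]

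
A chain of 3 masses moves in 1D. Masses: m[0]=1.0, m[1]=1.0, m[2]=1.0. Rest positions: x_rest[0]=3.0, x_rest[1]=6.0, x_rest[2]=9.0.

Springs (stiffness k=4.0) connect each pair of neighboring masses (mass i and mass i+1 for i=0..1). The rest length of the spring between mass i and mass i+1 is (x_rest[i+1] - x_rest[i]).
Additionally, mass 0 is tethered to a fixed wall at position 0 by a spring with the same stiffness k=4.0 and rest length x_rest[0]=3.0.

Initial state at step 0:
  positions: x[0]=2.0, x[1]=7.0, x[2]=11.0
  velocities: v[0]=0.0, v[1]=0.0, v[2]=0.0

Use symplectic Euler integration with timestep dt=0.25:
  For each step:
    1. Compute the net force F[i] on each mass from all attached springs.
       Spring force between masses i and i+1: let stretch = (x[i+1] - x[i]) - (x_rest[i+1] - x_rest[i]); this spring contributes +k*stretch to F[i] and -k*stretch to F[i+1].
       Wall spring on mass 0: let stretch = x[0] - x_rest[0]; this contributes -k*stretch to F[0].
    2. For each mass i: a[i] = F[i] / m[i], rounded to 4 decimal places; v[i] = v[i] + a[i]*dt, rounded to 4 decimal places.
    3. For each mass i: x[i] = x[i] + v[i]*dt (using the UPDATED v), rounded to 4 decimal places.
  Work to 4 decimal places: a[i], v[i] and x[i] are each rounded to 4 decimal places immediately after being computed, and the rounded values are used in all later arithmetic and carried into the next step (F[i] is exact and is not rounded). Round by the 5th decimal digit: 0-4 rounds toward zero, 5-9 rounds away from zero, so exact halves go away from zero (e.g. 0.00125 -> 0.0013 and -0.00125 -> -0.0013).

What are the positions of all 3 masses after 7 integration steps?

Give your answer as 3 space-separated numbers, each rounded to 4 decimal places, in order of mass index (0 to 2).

Step 0: x=[2.0000 7.0000 11.0000] v=[0.0000 0.0000 0.0000]
Step 1: x=[2.7500 6.7500 10.7500] v=[3.0000 -1.0000 -1.0000]
Step 2: x=[3.8125 6.5000 10.2500] v=[4.2500 -1.0000 -2.0000]
Step 3: x=[4.5938 6.5156 9.5625] v=[3.1250 0.0625 -2.7500]
Step 4: x=[4.7071 6.8125 8.8633] v=[0.4530 1.1876 -2.7969]
Step 5: x=[4.1699 7.0958 8.4014] v=[-2.1487 1.1330 -1.8477]
Step 6: x=[3.3217 6.9740 8.3631] v=[-3.3927 -0.4873 -0.1533]
Step 7: x=[2.5562 6.2864 8.7275] v=[-3.0621 -2.7505 1.4576]

Answer: 2.5562 6.2864 8.7275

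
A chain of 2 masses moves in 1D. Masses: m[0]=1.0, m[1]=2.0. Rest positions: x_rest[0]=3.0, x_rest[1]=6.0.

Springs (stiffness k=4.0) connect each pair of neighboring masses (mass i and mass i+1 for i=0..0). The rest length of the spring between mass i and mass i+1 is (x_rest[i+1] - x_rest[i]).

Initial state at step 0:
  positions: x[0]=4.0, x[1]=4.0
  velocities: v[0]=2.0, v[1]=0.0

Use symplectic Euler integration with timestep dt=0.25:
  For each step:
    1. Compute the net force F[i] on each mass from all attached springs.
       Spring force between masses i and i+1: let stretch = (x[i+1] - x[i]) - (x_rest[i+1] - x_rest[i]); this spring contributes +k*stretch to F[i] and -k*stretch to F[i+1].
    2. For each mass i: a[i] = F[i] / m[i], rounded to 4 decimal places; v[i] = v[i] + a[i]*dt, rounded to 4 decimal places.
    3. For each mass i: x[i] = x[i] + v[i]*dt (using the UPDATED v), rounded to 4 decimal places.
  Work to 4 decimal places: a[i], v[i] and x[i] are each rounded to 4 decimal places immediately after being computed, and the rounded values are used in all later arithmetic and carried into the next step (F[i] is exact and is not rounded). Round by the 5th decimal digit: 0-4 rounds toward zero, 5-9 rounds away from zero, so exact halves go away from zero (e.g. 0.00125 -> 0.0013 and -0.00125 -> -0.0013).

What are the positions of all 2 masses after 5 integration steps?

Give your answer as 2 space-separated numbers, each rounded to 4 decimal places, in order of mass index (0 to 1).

Answer: 0.8321 6.8340

Derivation:
Step 0: x=[4.0000 4.0000] v=[2.0000 0.0000]
Step 1: x=[3.7500 4.3750] v=[-1.0000 1.5000]
Step 2: x=[2.9063 5.0469] v=[-3.3750 2.6875]
Step 3: x=[1.8477 5.8262] v=[-4.2344 3.1172]
Step 4: x=[1.0337 6.4832] v=[-3.2559 2.6280]
Step 5: x=[0.8321 6.8340] v=[-0.8064 1.4033]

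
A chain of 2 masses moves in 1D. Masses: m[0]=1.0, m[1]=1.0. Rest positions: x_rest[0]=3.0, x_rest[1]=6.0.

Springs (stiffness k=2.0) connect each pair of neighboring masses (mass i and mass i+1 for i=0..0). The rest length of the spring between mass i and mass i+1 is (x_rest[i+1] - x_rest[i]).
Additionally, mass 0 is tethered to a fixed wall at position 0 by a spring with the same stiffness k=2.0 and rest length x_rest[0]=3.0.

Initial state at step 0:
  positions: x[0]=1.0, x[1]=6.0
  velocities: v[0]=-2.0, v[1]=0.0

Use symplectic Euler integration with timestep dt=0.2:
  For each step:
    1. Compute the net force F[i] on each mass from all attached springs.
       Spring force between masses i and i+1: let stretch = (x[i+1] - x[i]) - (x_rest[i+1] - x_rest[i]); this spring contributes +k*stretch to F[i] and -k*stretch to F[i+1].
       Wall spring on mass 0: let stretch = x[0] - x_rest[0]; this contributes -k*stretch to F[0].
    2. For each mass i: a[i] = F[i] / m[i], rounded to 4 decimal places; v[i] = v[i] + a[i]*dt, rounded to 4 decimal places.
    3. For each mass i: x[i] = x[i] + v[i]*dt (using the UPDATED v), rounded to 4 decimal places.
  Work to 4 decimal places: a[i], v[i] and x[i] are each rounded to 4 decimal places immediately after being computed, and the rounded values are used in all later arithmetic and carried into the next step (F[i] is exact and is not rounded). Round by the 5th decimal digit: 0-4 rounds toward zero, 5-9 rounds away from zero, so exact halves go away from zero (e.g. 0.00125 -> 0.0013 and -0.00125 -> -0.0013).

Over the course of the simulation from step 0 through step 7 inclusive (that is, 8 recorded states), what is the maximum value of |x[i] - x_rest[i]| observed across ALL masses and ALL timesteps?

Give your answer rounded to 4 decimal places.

Answer: 2.1038

Derivation:
Step 0: x=[1.0000 6.0000] v=[-2.0000 0.0000]
Step 1: x=[0.9200 5.8400] v=[-0.4000 -0.8000]
Step 2: x=[1.1600 5.5264] v=[1.2000 -1.5680]
Step 3: x=[1.6565 5.1035] v=[2.4826 -2.1146]
Step 4: x=[2.2963 4.6448] v=[3.1988 -2.2934]
Step 5: x=[2.9402 4.2382] v=[3.2197 -2.0328]
Step 6: x=[3.4528 3.9678] v=[2.5628 -1.3520]
Step 7: x=[3.7303 3.8962] v=[1.3877 -0.3580]
Max displacement = 2.1038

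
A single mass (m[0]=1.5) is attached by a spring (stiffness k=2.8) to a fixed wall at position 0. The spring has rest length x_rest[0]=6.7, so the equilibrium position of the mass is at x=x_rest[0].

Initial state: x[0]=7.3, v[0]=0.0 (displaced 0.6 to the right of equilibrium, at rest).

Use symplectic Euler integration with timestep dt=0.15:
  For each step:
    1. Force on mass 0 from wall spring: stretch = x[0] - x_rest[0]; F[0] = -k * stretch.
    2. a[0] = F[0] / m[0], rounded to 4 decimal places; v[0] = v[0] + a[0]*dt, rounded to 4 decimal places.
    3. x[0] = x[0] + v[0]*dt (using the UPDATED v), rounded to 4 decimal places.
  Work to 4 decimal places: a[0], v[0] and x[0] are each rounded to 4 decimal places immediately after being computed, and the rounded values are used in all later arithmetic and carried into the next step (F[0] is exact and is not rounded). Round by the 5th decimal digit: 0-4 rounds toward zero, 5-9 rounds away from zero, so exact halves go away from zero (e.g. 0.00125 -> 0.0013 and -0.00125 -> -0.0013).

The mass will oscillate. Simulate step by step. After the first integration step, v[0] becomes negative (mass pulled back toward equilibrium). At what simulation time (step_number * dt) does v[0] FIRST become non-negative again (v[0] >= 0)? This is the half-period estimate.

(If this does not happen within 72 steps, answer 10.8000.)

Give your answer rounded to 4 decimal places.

Answer: 2.4000

Derivation:
Step 0: x=[7.3000] v=[0.0000]
Step 1: x=[7.2748] v=[-0.1680]
Step 2: x=[7.2255] v=[-0.3290]
Step 3: x=[7.1541] v=[-0.4761]
Step 4: x=[7.0636] v=[-0.6033]
Step 5: x=[6.9578] v=[-0.7051]
Step 6: x=[6.8412] v=[-0.7773]
Step 7: x=[6.7187] v=[-0.8168]
Step 8: x=[6.5954] v=[-0.8220]
Step 9: x=[6.4765] v=[-0.7927]
Step 10: x=[6.3670] v=[-0.7301]
Step 11: x=[6.2715] v=[-0.6369]
Step 12: x=[6.1940] v=[-0.5169]
Step 13: x=[6.1377] v=[-0.3752]
Step 14: x=[6.1050] v=[-0.2178]
Step 15: x=[6.0973] v=[-0.0512]
Step 16: x=[6.1149] v=[0.1176]
First v>=0 after going negative at step 16, time=2.4000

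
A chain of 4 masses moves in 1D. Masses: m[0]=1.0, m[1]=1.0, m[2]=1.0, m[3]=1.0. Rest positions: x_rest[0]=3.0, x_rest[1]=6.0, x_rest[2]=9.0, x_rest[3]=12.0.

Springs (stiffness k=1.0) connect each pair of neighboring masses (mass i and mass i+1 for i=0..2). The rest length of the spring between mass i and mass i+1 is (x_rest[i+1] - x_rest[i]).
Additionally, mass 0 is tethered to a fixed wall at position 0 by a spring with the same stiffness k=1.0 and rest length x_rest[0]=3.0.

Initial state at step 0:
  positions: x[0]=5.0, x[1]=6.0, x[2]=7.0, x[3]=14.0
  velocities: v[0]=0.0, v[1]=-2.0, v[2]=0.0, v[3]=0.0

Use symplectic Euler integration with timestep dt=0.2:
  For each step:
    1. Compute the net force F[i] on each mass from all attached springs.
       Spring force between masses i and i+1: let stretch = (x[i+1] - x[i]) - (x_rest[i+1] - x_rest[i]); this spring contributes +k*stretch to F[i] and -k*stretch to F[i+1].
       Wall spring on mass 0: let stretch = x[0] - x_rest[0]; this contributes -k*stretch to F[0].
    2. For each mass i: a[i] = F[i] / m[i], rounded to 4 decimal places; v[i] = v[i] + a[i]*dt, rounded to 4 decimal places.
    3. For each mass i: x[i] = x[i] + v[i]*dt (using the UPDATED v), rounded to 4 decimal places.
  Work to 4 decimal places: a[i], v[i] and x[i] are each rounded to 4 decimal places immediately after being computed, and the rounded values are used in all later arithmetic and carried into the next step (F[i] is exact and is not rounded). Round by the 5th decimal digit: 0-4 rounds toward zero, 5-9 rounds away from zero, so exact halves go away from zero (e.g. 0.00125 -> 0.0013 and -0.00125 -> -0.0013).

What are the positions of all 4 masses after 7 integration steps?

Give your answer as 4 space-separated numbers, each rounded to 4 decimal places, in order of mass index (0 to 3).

Answer: 1.3377 4.8293 10.4186 11.1484

Derivation:
Step 0: x=[5.0000 6.0000 7.0000 14.0000] v=[0.0000 -2.0000 0.0000 0.0000]
Step 1: x=[4.8400 5.6000 7.2400 13.8400] v=[-0.8000 -2.0000 1.2000 -0.8000]
Step 2: x=[4.5168 5.2352 7.6784 13.5360] v=[-1.6160 -1.8240 2.1920 -1.5200]
Step 3: x=[4.0417 4.9394 8.2534 13.1177] v=[-2.3757 -1.4790 2.8749 -2.0915]
Step 4: x=[3.4408 4.7403 8.8904 12.6248] v=[-3.0045 -0.9957 3.1850 -2.4644]
Step 5: x=[2.7542 4.6552 9.5108 12.1025] v=[-3.4328 -0.4256 3.1019 -2.6113]
Step 6: x=[2.0335 4.6883 10.0406 11.5966] v=[-3.6034 0.1653 2.6491 -2.5296]
Step 7: x=[1.3377 4.8293 10.4186 11.1484] v=[-3.4791 0.7048 1.8898 -2.2408]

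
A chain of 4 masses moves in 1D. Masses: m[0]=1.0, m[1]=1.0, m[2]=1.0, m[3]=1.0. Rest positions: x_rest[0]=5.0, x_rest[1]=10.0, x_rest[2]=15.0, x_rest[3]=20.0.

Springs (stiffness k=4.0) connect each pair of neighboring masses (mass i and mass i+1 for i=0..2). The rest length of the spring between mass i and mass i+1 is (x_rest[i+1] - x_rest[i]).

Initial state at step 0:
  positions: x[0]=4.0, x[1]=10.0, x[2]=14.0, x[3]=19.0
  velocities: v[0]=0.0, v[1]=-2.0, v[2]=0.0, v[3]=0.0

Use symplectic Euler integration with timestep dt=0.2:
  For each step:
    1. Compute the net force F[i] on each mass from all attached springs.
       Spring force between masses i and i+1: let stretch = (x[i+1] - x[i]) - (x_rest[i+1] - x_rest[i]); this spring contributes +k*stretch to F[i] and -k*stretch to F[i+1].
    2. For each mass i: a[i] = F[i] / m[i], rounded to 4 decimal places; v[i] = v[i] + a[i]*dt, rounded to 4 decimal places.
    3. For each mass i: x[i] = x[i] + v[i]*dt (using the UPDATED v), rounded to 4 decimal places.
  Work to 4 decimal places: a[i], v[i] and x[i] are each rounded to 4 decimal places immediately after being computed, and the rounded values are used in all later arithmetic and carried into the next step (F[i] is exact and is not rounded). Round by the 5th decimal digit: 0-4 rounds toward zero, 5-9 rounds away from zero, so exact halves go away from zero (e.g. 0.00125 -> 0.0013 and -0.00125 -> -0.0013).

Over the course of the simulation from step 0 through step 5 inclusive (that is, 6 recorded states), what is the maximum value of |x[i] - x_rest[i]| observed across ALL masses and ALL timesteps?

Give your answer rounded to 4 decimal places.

Step 0: x=[4.0000 10.0000 14.0000 19.0000] v=[0.0000 -2.0000 0.0000 0.0000]
Step 1: x=[4.1600 9.2800 14.1600 19.0000] v=[0.8000 -3.6000 0.8000 0.0000]
Step 2: x=[4.3392 8.5216 14.3136 19.0256] v=[0.8960 -3.7920 0.7680 0.1280]
Step 3: x=[4.3876 8.0207 14.2944 19.0973] v=[0.2419 -2.5043 -0.0960 0.3584]
Step 4: x=[4.2173 7.9423 14.0399 19.2005] v=[-0.8516 -0.3918 -1.2726 0.5161]
Step 5: x=[3.8430 8.2436 13.6355 19.2780] v=[-1.8716 1.5063 -2.0222 0.3876]
Max displacement = 2.0577

Answer: 2.0577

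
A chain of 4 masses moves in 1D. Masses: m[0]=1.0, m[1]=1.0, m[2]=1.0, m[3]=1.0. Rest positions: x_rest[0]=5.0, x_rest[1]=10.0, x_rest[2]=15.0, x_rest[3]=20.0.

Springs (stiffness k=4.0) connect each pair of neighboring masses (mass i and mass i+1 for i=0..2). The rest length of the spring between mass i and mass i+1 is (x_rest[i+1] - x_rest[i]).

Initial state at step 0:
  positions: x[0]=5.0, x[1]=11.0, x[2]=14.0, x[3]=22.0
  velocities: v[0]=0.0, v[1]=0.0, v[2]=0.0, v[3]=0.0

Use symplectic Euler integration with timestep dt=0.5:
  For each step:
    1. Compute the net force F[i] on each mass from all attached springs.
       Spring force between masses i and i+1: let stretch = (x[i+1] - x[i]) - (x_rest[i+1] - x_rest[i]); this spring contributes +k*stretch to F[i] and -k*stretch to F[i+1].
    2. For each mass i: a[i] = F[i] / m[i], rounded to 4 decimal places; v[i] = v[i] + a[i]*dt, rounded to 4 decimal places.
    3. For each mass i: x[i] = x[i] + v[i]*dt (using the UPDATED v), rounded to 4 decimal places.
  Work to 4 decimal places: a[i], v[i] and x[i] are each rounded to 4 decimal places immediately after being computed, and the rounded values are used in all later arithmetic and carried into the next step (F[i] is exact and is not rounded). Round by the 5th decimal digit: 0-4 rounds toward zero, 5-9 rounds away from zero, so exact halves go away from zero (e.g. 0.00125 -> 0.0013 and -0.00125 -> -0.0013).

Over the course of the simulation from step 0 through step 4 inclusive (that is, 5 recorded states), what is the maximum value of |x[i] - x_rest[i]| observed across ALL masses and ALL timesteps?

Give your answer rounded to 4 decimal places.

Answer: 4.0000

Derivation:
Step 0: x=[5.0000 11.0000 14.0000 22.0000] v=[0.0000 0.0000 0.0000 0.0000]
Step 1: x=[6.0000 8.0000 19.0000 19.0000] v=[2.0000 -6.0000 10.0000 -6.0000]
Step 2: x=[4.0000 14.0000 13.0000 21.0000] v=[-4.0000 12.0000 -12.0000 4.0000]
Step 3: x=[7.0000 9.0000 16.0000 20.0000] v=[6.0000 -10.0000 6.0000 -2.0000]
Step 4: x=[7.0000 9.0000 16.0000 20.0000] v=[0.0000 0.0000 0.0000 0.0000]
Max displacement = 4.0000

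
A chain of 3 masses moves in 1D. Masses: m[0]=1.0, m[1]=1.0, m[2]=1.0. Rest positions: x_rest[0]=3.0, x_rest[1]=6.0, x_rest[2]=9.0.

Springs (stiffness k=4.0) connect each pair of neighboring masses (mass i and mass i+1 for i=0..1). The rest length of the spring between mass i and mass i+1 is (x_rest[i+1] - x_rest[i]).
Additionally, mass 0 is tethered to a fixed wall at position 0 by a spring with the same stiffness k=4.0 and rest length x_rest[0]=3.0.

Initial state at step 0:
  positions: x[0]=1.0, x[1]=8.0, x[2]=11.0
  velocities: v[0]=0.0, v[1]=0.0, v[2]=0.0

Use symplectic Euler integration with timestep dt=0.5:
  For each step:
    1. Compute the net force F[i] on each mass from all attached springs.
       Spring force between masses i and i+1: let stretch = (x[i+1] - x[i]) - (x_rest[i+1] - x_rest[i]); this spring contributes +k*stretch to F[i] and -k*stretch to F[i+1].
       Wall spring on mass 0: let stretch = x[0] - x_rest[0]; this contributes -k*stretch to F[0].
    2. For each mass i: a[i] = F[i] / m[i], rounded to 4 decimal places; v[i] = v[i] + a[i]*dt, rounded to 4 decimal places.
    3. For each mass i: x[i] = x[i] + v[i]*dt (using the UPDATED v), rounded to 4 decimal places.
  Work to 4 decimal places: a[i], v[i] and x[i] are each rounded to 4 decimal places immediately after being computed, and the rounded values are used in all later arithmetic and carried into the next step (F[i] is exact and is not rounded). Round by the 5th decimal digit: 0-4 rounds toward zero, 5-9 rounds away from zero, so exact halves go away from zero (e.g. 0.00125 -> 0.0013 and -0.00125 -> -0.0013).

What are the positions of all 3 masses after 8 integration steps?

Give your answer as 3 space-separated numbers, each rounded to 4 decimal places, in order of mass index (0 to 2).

Answer: -1.0000 8.0000 7.0000

Derivation:
Step 0: x=[1.0000 8.0000 11.0000] v=[0.0000 0.0000 0.0000]
Step 1: x=[7.0000 4.0000 11.0000] v=[12.0000 -8.0000 0.0000]
Step 2: x=[3.0000 10.0000 7.0000] v=[-8.0000 12.0000 -8.0000]
Step 3: x=[3.0000 6.0000 9.0000] v=[0.0000 -8.0000 4.0000]
Step 4: x=[3.0000 2.0000 11.0000] v=[0.0000 -8.0000 4.0000]
Step 5: x=[-1.0000 8.0000 7.0000] v=[-8.0000 12.0000 -8.0000]
Step 6: x=[5.0000 4.0000 7.0000] v=[12.0000 -8.0000 0.0000]
Step 7: x=[5.0000 4.0000 7.0000] v=[0.0000 0.0000 0.0000]
Step 8: x=[-1.0000 8.0000 7.0000] v=[-12.0000 8.0000 0.0000]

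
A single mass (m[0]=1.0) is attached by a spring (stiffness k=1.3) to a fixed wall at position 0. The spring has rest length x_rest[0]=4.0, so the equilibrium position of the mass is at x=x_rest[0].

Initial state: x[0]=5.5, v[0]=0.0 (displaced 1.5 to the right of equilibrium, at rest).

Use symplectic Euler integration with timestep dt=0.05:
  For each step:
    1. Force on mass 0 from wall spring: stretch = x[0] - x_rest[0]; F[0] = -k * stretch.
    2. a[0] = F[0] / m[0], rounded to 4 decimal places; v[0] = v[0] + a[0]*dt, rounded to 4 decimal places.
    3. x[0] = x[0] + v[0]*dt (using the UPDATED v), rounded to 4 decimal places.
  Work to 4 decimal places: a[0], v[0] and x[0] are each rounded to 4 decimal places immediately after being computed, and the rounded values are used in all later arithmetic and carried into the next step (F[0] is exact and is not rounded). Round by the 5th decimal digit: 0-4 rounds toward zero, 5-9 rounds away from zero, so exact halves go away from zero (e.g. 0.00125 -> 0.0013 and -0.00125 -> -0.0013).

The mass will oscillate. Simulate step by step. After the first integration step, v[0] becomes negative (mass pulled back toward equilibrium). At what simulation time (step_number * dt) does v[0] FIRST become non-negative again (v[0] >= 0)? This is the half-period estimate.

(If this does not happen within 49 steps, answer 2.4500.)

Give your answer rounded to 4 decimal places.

Step 0: x=[5.5000] v=[0.0000]
Step 1: x=[5.4951] v=[-0.0975]
Step 2: x=[5.4854] v=[-0.1947]
Step 3: x=[5.4708] v=[-0.2913]
Step 4: x=[5.4515] v=[-0.3869]
Step 5: x=[5.4274] v=[-0.4813]
Step 6: x=[5.3987] v=[-0.5741]
Step 7: x=[5.3655] v=[-0.6650]
Step 8: x=[5.3278] v=[-0.7538]
Step 9: x=[5.2858] v=[-0.8401]
Step 10: x=[5.2396] v=[-0.9237]
Step 11: x=[5.1894] v=[-1.0043]
Step 12: x=[5.1353] v=[-1.0816]
Step 13: x=[5.0775] v=[-1.1554]
Step 14: x=[5.0162] v=[-1.2254]
Step 15: x=[4.9516] v=[-1.2915]
Step 16: x=[4.8839] v=[-1.3534]
Step 17: x=[4.8134] v=[-1.4109]
Step 18: x=[4.7402] v=[-1.4638]
Step 19: x=[4.6646] v=[-1.5119]
Step 20: x=[4.5868] v=[-1.5551]
Step 21: x=[4.5071] v=[-1.5932]
Step 22: x=[4.4258] v=[-1.6262]
Step 23: x=[4.3431] v=[-1.6539]
Step 24: x=[4.2593] v=[-1.6762]
Step 25: x=[4.1746] v=[-1.6931]
Step 26: x=[4.0894] v=[-1.7045]
Step 27: x=[4.0039] v=[-1.7103]
Step 28: x=[3.9184] v=[-1.7106]
Step 29: x=[3.8331] v=[-1.7053]
Step 30: x=[3.7484] v=[-1.6945]
Step 31: x=[3.6645] v=[-1.6781]
Step 32: x=[3.5817] v=[-1.6563]
Step 33: x=[3.5002] v=[-1.6291]
Step 34: x=[3.4204] v=[-1.5966]
Step 35: x=[3.3425] v=[-1.5589]
Step 36: x=[3.2667] v=[-1.5162]
Step 37: x=[3.1933] v=[-1.4685]
Step 38: x=[3.1225] v=[-1.4161]
Step 39: x=[3.0545] v=[-1.3591]
Step 40: x=[2.9896] v=[-1.2976]
Step 41: x=[2.9280] v=[-1.2319]
Step 42: x=[2.8699] v=[-1.1622]
Step 43: x=[2.8155] v=[-1.0887]
Step 44: x=[2.7649] v=[-1.0117]
Step 45: x=[2.7183] v=[-0.9314]
Step 46: x=[2.6759] v=[-0.8481]
Step 47: x=[2.6378] v=[-0.7620]
Step 48: x=[2.6041] v=[-0.6735]
Step 49: x=[2.5750] v=[-0.5828]
v[0] did not become non-negative within 49 steps; using fallback time=2.4500

Answer: 2.4500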